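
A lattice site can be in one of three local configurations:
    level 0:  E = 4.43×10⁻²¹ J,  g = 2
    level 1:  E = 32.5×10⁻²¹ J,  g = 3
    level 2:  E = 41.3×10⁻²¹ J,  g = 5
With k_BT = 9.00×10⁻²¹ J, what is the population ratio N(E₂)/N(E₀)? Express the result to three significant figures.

n₂/n₀ = (g₂/g₀) exp[−(E₂−E₀)/kT] = (5/2) × exp(−(36.87 ×10⁻²¹ J)/(9.00 ×10⁻²¹ J)) = (5/2) × exp(-4.0967) = 0.0416.

0.0416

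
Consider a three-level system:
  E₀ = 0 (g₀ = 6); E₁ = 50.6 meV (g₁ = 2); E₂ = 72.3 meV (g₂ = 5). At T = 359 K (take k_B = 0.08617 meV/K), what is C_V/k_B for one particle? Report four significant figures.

0.4695

k_BT = 0.08617 × 359 K = 30.9350 meV.
Eᵢ/kT = 0, 1.63569, 2.33716.
Z = Σ gᵢe^(−Eᵢ/kT) = 6·e^(−0) + 2·e^(−1.63569) + 5·e^(−2.33716) = 6.00000 + 0.389636 + 0.483008 = 6.87264.
⟨E⟩ = 7.94994 meV, ⟨E²⟩ = 512.530 meV².
C_V/k_B = (⟨E²⟩ − ⟨E⟩²)/(kT)² = (512.530 − 63.2015)/956.974 = 0.4695.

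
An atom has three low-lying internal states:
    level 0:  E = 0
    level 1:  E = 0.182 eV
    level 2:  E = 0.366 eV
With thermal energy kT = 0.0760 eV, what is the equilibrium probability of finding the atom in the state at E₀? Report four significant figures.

Eᵢ/kT = 0, 2.39474, 4.81579.
Z = Σ e^(−Eᵢ/kT) = e^(−0) + e^(−2.39474) + e^(−4.81579) = 1.00000 + 0.0911964 + 0.00810082 = 1.09930.
P₀ = e^(−E₀/kT) / Z = 1.00000/1.09930 = 0.9097.

0.9097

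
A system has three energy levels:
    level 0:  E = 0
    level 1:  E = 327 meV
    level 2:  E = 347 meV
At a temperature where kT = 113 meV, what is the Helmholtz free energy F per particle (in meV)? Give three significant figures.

Eᵢ/kT = 0, 2.8938, 3.0708.
Z = Σ e^(−Eᵢ/kT) = e^(−0) + e^(−2.8938) + e^(−3.0708) = 1.0000 + 0.055365 + 0.046384 = 1.1017.
F = −kT ln Z = −113 × ln(1.1017) = −113 × 0.096854 = -10.9 meV.

-10.9 meV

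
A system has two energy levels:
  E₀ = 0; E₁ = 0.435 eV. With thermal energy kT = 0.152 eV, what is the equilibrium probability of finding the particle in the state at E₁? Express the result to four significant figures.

0.05407

Eᵢ/kT = 0, 2.86184.
Z = Σ e^(−Eᵢ/kT) = e^(−0) + e^(−2.86184) = 1.00000 + 0.0571635 = 1.05716.
P₁ = e^(−E₁/kT) / Z = 0.0571635/1.05716 = 0.05407.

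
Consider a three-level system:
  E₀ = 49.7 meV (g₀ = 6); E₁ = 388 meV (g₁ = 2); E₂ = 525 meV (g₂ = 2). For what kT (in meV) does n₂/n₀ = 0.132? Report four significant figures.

513.1 meV

n₂/n₀ = (g₂/g₀) exp[−(E₂−E₀)/kT] = 0.132.
⇒ (E₂−E₀)/kT = ln((2/6)/0.132) = ln(2.52525) = 0.926340.
kT = 475.3 meV / 0.926340 = 513.1 meV.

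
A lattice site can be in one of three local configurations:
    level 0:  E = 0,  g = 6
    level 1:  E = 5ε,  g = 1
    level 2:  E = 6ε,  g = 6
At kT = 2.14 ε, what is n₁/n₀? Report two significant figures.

n₁/n₀ = (g₁/g₀) exp[−(E₁−E₀)/kT] = (1/6) × exp(−(5ε)/(2.14ε)) = (1/6) × exp(-2.336) = 0.016.

0.016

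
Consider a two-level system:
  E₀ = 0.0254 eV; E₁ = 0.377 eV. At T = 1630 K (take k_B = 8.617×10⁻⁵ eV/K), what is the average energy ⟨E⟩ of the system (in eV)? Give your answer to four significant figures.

0.05199 eV

k_BT = 8.617×10⁻⁵ × 1630 K = 0.140457 eV.
Eᵢ/kT = 0.180838, 2.68410.
Z = Σ e^(−Eᵢ/kT) = e^(−0.180838) + e^(−2.68410) = 0.834571 + 0.0682826 = 0.902854.
⟨E⟩ = Σ Eᵢ e^(−Eᵢ/kT) / Z = (0.0254·0.834571 + 0.377·0.0682826) / 0.902854 = 0.05199 eV.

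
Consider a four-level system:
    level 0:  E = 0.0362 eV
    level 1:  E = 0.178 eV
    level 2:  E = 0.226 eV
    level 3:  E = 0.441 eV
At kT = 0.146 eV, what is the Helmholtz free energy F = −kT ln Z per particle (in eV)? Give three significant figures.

Eᵢ/kT = 0.24795, 1.2192, 1.5479, 3.0205.
Z = Σ e^(−Eᵢ/kT) = e^(−0.24795) + e^(−1.2192) + e^(−1.5479) + e^(−3.0205) = 0.78040 + 0.29547 + 0.21269 + 0.048777 = 1.3373.
F = −kT ln Z = −0.146 × ln(1.3373) = −0.146 × 0.29065 = -0.0424 eV.

-0.0424 eV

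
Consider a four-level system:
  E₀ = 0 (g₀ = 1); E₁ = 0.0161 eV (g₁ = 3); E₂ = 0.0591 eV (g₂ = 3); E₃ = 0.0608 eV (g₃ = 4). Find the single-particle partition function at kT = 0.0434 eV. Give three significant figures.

Eᵢ/kT = 0, 0.37097, 1.3618, 1.4009.
Z = Σ gᵢe^(−Eᵢ/kT) = 1·e^(−0) + 3·e^(−0.37097) + 3·e^(−1.3618) + 4·e^(−1.4009) = 1.0000 + 2.0702 + 0.76860 + 0.98550 = 4.8243.

Z = 4.82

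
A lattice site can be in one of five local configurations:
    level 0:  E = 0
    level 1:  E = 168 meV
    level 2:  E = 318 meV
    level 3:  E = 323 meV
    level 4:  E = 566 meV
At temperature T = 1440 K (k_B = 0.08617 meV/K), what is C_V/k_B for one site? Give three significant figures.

0.889

k_BT = 0.08617 × 1440 K = 124.08 meV.
Eᵢ/kT = 0, 1.3540, 2.5629, 2.6032, 4.5616.
Z = Σ e^(−Eᵢ/kT) = e^(−0) + e^(−1.3540) + e^(−2.5629) + e^(−2.6032) + e^(−4.5616) = 1.0000 + 0.25821 + 0.077081 + 0.074036 + 0.010445 = 1.4198.
⟨E⟩ = 68.824 meV, ⟨E²⟩ = 18420 meV².
C_V/k_B = (⟨E²⟩ − ⟨E⟩²)/(kT)² = (18420 − 4736.7)/15396 = 0.889.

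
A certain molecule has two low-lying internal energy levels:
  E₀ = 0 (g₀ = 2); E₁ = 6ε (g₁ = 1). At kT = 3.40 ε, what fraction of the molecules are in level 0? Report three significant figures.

Eᵢ/kT = 0, 1.7647.
Z = Σ gᵢe^(−Eᵢ/kT) = 2·e^(−0) + 1·e^(−1.7647) = 2.0000 + 0.17124 = 2.1712.
P₀ = g₀ e^(−E₀/kT) / Z = 2.0000/2.1712 = 0.921.

0.921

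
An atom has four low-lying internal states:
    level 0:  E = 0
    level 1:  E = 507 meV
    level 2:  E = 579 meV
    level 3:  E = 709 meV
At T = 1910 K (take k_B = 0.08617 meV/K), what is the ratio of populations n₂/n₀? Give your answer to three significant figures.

k_BT = 0.08617 × 1910 K = 164.58 meV.
n₂/n₀ = exp[−(E₂−E₀)/kT] = exp(−(579 meV)/(164.58 meV)) = exp(-3.5180) = 0.0297.

0.0297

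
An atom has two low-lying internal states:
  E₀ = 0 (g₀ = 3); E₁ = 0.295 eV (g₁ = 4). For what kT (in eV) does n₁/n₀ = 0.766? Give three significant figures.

0.532 eV

n₁/n₀ = (g₁/g₀) exp[−(E₁−E₀)/kT] = 0.766.
⇒ (E₁−E₀)/kT = ln((4/3)/0.766) = ln(1.7406) = 0.55423.
kT = 0.295 eV / 0.55423 = 0.532 eV.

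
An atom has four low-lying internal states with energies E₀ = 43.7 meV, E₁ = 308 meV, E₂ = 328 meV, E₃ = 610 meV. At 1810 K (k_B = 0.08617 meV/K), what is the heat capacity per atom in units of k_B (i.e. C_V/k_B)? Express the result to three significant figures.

k_BT = 0.08617 × 1810 K = 155.97 meV.
Eᵢ/kT = 0.28018, 1.9747, 2.1030, 3.9110.
Z = Σ e^(−Eᵢ/kT) = e^(−0.28018) + e^(−1.9747) + e^(−2.1030) + e^(−3.9110) = 0.75565 + 0.13880 + 0.12209 + 0.020020 = 1.0366.
⟨E⟩ = 123.51 meV, ⟨E²⟩ = 33952 meV².
C_V/k_B = (⟨E²⟩ − ⟨E⟩²)/(kT)² = (33952 − 15255)/24327 = 0.769.

0.769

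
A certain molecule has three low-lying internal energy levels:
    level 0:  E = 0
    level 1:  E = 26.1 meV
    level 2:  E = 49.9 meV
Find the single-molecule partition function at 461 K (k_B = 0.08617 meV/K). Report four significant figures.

k_BT = 0.08617 × 461 K = 39.7244 meV.
Eᵢ/kT = 0, 0.657027, 1.25615.
Z = Σ e^(−Eᵢ/kT) = e^(−0) + e^(−0.657027) + e^(−1.25615) = 1.00000 + 0.518390 + 0.284748 = 1.80314.

Z = 1.803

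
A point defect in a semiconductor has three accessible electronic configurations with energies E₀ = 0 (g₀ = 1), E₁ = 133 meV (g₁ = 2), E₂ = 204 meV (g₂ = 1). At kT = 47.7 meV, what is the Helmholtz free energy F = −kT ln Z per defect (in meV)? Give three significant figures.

-6.12 meV

Eᵢ/kT = 0, 2.7883, 4.2767.
Z = Σ gᵢe^(−Eᵢ/kT) = 1·e^(−0) + 2·e^(−2.7883) + 1·e^(−4.2767) = 1.0000 + 0.12305 + 0.013888 = 1.1369.
F = −kT ln Z = −47.7 × ln(1.1369) = −47.7 × 0.12831 = -6.12 meV.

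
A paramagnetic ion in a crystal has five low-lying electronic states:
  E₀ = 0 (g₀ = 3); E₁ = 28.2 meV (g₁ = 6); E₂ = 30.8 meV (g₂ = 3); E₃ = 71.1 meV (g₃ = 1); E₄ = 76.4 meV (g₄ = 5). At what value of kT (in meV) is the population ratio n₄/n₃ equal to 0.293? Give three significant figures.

n₄/n₃ = (g₄/g₃) exp[−(E₄−E₃)/kT] = 0.293.
⇒ (E₄−E₃)/kT = ln((5/1)/0.293) = ln(17.065) = 2.8370.
kT = 5.3 meV / 2.8370 = 1.87 meV.

1.87 meV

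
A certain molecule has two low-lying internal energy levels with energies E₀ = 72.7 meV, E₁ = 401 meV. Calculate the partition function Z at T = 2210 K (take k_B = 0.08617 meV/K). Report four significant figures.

k_BT = 0.08617 × 2210 K = 190.436 meV.
Eᵢ/kT = 0.381756, 2.10569.
Z = Σ e^(−Eᵢ/kT) = e^(−0.381756) + e^(−2.10569) = 0.682662 + 0.121762 = 0.804424.

Z = 0.8044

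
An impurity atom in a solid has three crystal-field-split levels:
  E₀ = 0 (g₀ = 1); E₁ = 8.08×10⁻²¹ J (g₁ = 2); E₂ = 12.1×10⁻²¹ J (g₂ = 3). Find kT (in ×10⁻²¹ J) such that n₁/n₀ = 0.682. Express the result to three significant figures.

n₁/n₀ = (g₁/g₀) exp[−(E₁−E₀)/kT] = 0.682.
⇒ (E₁−E₀)/kT = ln((2/1)/0.682) = ln(2.9326) = 1.0759.
kT = 8.08 ×10⁻²¹ J / 1.0759 = 7.51 ×10⁻²¹ J.

7.51 ×10⁻²¹ J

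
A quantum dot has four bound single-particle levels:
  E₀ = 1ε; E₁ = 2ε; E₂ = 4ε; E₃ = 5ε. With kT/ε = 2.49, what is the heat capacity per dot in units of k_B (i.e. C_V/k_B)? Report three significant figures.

0.296

Eᵢ/kT = 0.40161, 0.80321, 1.6064, 2.0080.
Z = Σ e^(−Eᵢ/kT) = e^(−0.40161) + e^(−0.80321) + e^(−1.6064) + e^(−2.0080) = 0.66924 + 0.44789 + 0.20061 + 0.13426 = 1.4520.
⟨E⟩ = 2.0928 ε, ⟨E²⟩ = 6.2170 ε².
C_V/k_B = (⟨E²⟩ − ⟨E⟩²)/(kT)² = (6.2170 − 4.3798)/6.2001 = 0.296.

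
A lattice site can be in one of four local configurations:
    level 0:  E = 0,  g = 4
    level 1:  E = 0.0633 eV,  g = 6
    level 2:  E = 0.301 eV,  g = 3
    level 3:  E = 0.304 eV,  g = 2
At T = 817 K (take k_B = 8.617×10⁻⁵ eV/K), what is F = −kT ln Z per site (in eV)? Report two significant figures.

-0.13 eV

k_BT = 8.617×10⁻⁵ × 817 K = 0.07040 eV.
Eᵢ/kT = 0, 0.8991, 4.276, 4.318.
Z = Σ gᵢe^(−Eᵢ/kT) = 4·e^(−0) + 6·e^(−0.8991) + 3·e^(−4.276) + 2·e^(−4.318) = 4.000 + 2.442 + 0.04169 + 0.02665 = 6.510.
F = −kT ln Z = −0.07040 × ln(6.510) = −0.07040 × 1.873 = -0.13 eV.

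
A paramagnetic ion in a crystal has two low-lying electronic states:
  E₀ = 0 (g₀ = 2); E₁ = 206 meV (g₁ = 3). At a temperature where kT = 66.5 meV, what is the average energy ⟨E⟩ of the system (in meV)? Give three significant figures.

Eᵢ/kT = 0, 3.0977.
Z = Σ gᵢe^(−Eᵢ/kT) = 2·e^(−0) + 3·e^(−3.0977) = 2.0000 + 0.13546 = 2.1355.
⟨E⟩ = Σ Eᵢ gᵢe^(−Eᵢ/kT) / Z = (0·2.0000 + 206·0.13546) / 2.1355 = 13.1 meV.

13.1 meV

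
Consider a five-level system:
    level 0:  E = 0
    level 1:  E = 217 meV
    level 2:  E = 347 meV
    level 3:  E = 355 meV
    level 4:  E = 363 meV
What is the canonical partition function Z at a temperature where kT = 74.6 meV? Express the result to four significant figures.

Eᵢ/kT = 0, 2.90885, 4.65147, 4.75871, 4.86595.
Z = Σ e^(−Eᵢ/kT) = e^(−0) + e^(−2.90885) + e^(−4.65147) + e^(−4.75871) + e^(−4.86595) = 1.00000 + 0.0545384 + 0.00954756 + 0.00857667 + 0.00770451 = 1.08037.

Z = 1.080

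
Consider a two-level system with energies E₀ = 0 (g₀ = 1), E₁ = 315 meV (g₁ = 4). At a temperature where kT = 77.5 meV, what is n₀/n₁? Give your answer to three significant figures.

n₀/n₁ = (g₀/g₁) exp[−(E₀−E₁)/kT] = (1/4) × exp(−(-315 meV)/(77.5 meV)) = (1/4) × exp(4.0645) = 14.6.

14.6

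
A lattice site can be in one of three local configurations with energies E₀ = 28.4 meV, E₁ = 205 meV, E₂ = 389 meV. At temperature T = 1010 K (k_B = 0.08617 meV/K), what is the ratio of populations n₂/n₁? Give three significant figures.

k_BT = 0.08617 × 1010 K = 87.032 meV.
n₂/n₁ = exp[−(E₂−E₁)/kT] = exp(−(184 meV)/(87.032 meV)) = exp(-2.1142) = 0.121.

0.121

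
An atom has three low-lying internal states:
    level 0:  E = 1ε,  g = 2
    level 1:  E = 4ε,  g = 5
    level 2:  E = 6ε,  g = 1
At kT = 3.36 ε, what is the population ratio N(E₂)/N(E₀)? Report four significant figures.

0.1129

n₂/n₀ = (g₂/g₀) exp[−(E₂−E₀)/kT] = (1/2) × exp(−(5ε)/(3.36ε)) = (1/2) × exp(-1.48810) = 0.1129.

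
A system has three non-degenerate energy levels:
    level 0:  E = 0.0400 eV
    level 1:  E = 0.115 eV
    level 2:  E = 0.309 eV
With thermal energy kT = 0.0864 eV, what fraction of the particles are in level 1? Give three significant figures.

0.287

Eᵢ/kT = 0.46296, 1.3310, 3.5764.
Z = Σ e^(−Eᵢ/kT) = e^(−0.46296) + e^(−1.3310) + e^(−3.5764) = 0.62942 + 0.26421 + 0.027976 = 0.92161.
P₁ = e^(−E₁/kT) / Z = 0.26421/0.92161 = 0.287.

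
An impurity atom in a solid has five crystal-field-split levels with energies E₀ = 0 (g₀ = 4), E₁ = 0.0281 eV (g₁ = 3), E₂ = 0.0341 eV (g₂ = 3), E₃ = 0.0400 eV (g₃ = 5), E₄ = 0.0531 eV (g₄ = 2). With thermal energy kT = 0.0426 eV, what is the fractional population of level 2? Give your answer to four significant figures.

0.1429

Eᵢ/kT = 0, 0.659624, 0.800469, 0.938967, 1.24648.
Z = Σ gᵢe^(−Eᵢ/kT) = 4·e^(−0) + 3·e^(−0.659624) + 3·e^(−0.800469) + 5·e^(−0.938967) + 2·e^(−1.24648) = 4.00000 + 1.55114 + 1.34735 + 1.95516 + 0.575030 = 9.42868.
P₂ = g₂ e^(−E₂/kT) / Z = 1.34735/9.42868 = 0.1429.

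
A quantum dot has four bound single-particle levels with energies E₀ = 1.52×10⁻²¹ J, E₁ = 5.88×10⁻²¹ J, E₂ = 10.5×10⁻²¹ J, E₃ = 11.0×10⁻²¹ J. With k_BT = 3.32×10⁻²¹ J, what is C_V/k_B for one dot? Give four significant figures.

Eᵢ/kT = 0.457831, 1.77108, 3.16265, 3.31325.
Z = Σ e^(−Eᵢ/kT) = e^(−0.457831) + e^(−1.77108) + e^(−3.16265) + e^(−3.31325) = 0.632654 + 0.170149 + 0.0423135 + 0.0363977 = 0.881514.
⟨E⟩ = 3.18404, ⟨E²⟩ = 18.6199.
C_V/k_B = (⟨E²⟩ − ⟨E⟩²)/(kT)² = (18.6199 − 10.1381)/11.0224 = 0.7695.

0.7695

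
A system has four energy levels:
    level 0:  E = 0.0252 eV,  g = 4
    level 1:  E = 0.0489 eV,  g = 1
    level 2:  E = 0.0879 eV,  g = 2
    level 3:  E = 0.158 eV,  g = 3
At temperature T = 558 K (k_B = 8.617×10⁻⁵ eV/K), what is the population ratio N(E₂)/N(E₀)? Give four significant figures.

k_BT = 8.617×10⁻⁵ × 558 K = 0.0480829 eV.
n₂/n₀ = (g₂/g₀) exp[−(E₂−E₀)/kT] = (2/4) × exp(−(0.0627 eV)/(0.0480829 eV)) = (2/4) × exp(-1.30400) = 0.1357.

0.1357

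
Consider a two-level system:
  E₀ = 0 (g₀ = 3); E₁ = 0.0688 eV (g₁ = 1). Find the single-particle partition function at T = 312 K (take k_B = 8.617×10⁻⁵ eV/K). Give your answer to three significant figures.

Z = 3.08

k_BT = 8.617×10⁻⁵ × 312 K = 0.026885 eV.
Eᵢ/kT = 0, 2.5590.
Z = Σ gᵢe^(−Eᵢ/kT) = 3·e^(−0) + 1·e^(−2.5590) = 3.0000 + 0.077382 = 3.0774.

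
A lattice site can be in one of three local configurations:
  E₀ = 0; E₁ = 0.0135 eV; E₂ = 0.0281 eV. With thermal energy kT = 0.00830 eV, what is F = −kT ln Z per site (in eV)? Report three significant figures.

-0.00172 eV

Eᵢ/kT = 0, 1.6265, 3.3855.
Z = Σ e^(−Eᵢ/kT) = e^(−0) + e^(−1.6265) + e^(−3.3855) = 1.0000 + 0.19662 + 0.033861 = 1.2305.
F = −kT ln Z = −0.00830 × ln(1.2305) = −0.00830 × 0.20742 = -0.00172 eV.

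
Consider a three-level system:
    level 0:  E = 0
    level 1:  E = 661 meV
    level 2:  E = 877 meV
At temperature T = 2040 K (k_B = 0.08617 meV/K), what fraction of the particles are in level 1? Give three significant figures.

0.0226

k_BT = 0.08617 × 2040 K = 175.79 meV.
Eᵢ/kT = 0, 3.7602, 4.9889.
Z = Σ e^(−Eᵢ/kT) = e^(−0) + e^(−3.7602) + e^(−4.9889) = 1.0000 + 0.023279 + 0.0068132 = 1.0301.
P₁ = e^(−E₁/kT) / Z = 0.023279/1.0301 = 0.0226.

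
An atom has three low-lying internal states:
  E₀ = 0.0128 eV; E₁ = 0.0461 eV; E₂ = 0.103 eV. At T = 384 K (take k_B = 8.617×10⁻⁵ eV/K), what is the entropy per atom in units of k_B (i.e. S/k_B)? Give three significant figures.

0.740

k_BT = 8.617×10⁻⁵ × 384 K = 0.033089 eV.
Eᵢ/kT = 0.38684, 1.3932, 3.1128.
Z = Σ e^(−Eᵢ/kT) = e^(−0.38684) + e^(−1.3932) + e^(−3.1128) = 0.67920 + 0.24828 + 0.044476 = 0.97196.
⟨E⟩ = Σ EᵢPᵢ = 0.025434 eV.
S/k_B = ln Z + ⟨E⟩/kT = ln(0.97196) + 0.025434/0.033089 = -0.028441 + 0.76865 = 0.740.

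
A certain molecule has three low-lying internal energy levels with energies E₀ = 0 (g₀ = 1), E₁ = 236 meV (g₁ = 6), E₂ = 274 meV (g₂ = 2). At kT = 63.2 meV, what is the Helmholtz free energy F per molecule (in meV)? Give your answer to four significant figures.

-9.898 meV

Eᵢ/kT = 0, 3.73418, 4.33544.
Z = Σ gᵢe^(−Eᵢ/kT) = 1·e^(−0) + 6·e^(−3.73418) + 2·e^(−4.33544) = 1.00000 + 0.143357 + 0.0261922 = 1.16955.
F = −kT ln Z = −63.2 × ln(1.16955) = −63.2 × 0.156619 = -9.898 meV.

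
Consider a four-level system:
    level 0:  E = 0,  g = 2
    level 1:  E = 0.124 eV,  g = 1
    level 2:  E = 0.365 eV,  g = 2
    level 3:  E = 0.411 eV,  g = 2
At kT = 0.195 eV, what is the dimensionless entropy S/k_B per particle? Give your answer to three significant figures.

Eᵢ/kT = 0, 0.63590, 1.8718, 2.1077.
Z = Σ gᵢe^(−Eᵢ/kT) = 2·e^(−0) + 1·e^(−0.63590) + 2·e^(−1.8718) + 2·e^(−2.1077) = 2.0000 + 0.52946 + 0.30769 + 0.24303 = 3.0802.
⟨E⟩ = Σ EᵢPᵢ = 0.090204 eV.
S/k_B = ln Z + ⟨E⟩/kT = ln(3.0802) + 0.090204/0.195 = 1.1250 + 0.46258 = 1.59.

1.59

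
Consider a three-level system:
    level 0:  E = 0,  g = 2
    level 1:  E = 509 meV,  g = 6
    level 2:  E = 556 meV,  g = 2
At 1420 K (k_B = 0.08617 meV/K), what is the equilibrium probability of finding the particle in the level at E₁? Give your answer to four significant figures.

0.04429

k_BT = 0.08617 × 1420 K = 122.361 meV.
Eᵢ/kT = 0, 4.15982, 4.54393.
Z = Σ gᵢe^(−Eᵢ/kT) = 2·e^(−0) + 6·e^(−4.15982) + 2·e^(−4.54393) = 2.00000 + 0.0936622 + 0.0212631 = 2.11493.
P₁ = g₁ e^(−E₁/kT) / Z = 0.0936622/2.11493 = 0.04429.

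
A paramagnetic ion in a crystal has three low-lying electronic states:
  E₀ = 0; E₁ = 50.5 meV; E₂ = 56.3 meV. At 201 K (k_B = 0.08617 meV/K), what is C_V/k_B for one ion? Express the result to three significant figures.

k_BT = 0.08617 × 201 K = 17.320 meV.
Eᵢ/kT = 0, 2.9157, 3.2506.
Z = Σ e^(−Eᵢ/kT) = e^(−0) + e^(−2.9157) + e^(−3.2506) = 1.0000 + 0.054166 + 0.038751 = 1.0929.
⟨E⟩ = 4.4991 meV, ⟨E²⟩ = 238.78 meV².
C_V/k_B = (⟨E²⟩ − ⟨E⟩²)/(kT)² = (238.78 − 20.242)/299.98 = 0.729.

0.729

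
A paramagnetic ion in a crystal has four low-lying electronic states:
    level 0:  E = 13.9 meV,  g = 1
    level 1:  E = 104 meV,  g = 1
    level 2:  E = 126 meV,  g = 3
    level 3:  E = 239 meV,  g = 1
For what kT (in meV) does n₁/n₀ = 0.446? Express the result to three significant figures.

112 meV

n₁/n₀ = (g₁/g₀) exp[−(E₁−E₀)/kT] = 0.446.
⇒ (E₁−E₀)/kT = ln((1/1)/0.446) = ln(2.2422) = 0.80746.
kT = 90.1 meV / 0.80746 = 112 meV.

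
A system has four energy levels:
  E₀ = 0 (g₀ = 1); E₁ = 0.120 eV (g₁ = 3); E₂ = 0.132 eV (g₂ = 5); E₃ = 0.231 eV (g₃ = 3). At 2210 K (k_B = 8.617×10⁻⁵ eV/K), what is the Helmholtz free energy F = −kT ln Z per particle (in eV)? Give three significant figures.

-0.341 eV

k_BT = 8.617×10⁻⁵ × 2210 K = 0.19044 eV.
Eᵢ/kT = 0, 0.63012, 0.69313, 1.2130.
Z = Σ gᵢe^(−Eᵢ/kT) = 1·e^(−0) + 3·e^(−0.63012) + 5·e^(−0.69313) + 3·e^(−1.2130) = 1.0000 + 1.5976 + 2.5000 + 0.89191 = 5.9895.
F = −kT ln Z = −0.19044 × ln(5.9895) = −0.19044 × 1.7900 = -0.341 eV.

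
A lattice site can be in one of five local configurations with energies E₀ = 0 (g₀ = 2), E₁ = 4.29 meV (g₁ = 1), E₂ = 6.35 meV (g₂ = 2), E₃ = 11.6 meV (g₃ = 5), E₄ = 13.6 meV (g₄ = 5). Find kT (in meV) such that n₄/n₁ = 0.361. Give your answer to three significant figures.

3.54 meV

n₄/n₁ = (g₄/g₁) exp[−(E₄−E₁)/kT] = 0.361.
⇒ (E₄−E₁)/kT = ln((5/1)/0.361) = ln(13.850) = 2.6283.
kT = 9.31 meV / 2.6283 = 3.54 meV.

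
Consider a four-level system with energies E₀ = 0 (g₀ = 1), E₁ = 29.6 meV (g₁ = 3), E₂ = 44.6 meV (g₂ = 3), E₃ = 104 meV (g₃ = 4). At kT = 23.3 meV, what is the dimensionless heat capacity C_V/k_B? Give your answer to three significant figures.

Eᵢ/kT = 0, 1.2704, 1.9142, 4.4635.
Z = Σ gᵢe^(−Eᵢ/kT) = 1·e^(−0) + 3·e^(−1.2704) + 3·e^(−1.9142) + 4·e^(−4.4635) = 1.0000 + 0.84216 + 0.44238 + 0.046088 = 2.3306.
⟨E⟩ = 21.218 meV, ⟨E²⟩ = 908.06 meV².
C_V/k_B = (⟨E²⟩ − ⟨E⟩²)/(kT)² = (908.06 − 450.20)/542.89 = 0.843.

0.843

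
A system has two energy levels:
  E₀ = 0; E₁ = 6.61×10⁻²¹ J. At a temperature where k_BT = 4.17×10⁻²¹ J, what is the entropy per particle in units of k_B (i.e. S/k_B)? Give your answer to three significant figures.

0.456

Eᵢ/kT = 0, 1.5851.
Z = Σ e^(−Eᵢ/kT) = e^(−0) + e^(−1.5851) = 1.0000 + 0.20493 = 1.2049.
⟨E⟩ = Σ EᵢPᵢ = 1.1242 ×10⁻²¹ J.
S/k_B = ln Z + ⟨E⟩/kT = ln(1.2049) + 1.1242/4.17 = 0.18640 + 0.26959 = 0.456.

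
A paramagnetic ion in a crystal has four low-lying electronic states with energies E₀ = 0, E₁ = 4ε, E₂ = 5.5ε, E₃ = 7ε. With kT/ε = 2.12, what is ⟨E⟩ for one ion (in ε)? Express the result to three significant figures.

1.01 ε

Eᵢ/kT = 0, 1.8868, 2.5943, 3.3019.
Z = Σ e^(−Eᵢ/kT) = e^(−0) + e^(−1.8868) + e^(−2.5943) + e^(−3.3019) = 1.0000 + 0.15156 + 0.074698 + 0.036813 = 1.2631.
⟨E⟩ = Σ Eᵢ e^(−Eᵢ/kT) / Z = (0·1.0000 + 4·0.15156 + 5.5·0.074698 + 7·0.036813) / 1.2631 = 1.01 ε.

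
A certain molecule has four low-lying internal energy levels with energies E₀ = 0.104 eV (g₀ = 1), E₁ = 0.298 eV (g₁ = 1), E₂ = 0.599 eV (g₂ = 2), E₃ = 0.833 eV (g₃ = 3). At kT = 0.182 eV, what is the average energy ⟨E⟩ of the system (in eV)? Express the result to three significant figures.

0.216 eV

Eᵢ/kT = 0.57143, 1.6374, 3.2912, 4.5769.
Z = Σ gᵢe^(−Eᵢ/kT) = 1·e^(−0.57143) + 1·e^(−1.6374) + 2·e^(−3.2912) + 3·e^(−4.5769) = 0.56472 + 0.19449 + 0.074418 + 0.030860 = 0.86449.
⟨E⟩ = Σ Eᵢ gᵢe^(−Eᵢ/kT) / Z = (0.104·0.56472 + 0.298·0.19449 + 0.599·0.074418 + 0.833·0.030860) / 0.86449 = 0.216 eV.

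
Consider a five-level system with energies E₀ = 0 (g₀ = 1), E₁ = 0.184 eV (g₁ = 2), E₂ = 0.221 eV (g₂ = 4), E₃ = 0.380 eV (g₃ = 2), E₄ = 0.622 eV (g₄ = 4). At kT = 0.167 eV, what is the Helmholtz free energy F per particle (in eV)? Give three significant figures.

-0.185 eV

Eᵢ/kT = 0, 1.1018, 1.3234, 2.2754, 3.7246.
Z = Σ gᵢe^(−Eᵢ/kT) = 1·e^(−0) + 2·e^(−1.1018) + 4·e^(−1.3234) + 2·e^(−2.2754) + 4·e^(−3.7246) = 1.0000 + 0.66454 + 1.0649 + 0.20551 + 0.096491 = 3.0314.
F = −kT ln Z = −0.167 × ln(3.0314) = −0.167 × 1.1090 = -0.185 eV.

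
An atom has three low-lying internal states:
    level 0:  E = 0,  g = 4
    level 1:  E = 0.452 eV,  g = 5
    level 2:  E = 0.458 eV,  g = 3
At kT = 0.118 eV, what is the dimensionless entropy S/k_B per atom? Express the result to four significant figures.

1.585

Eᵢ/kT = 0, 3.83051, 3.88136.
Z = Σ gᵢe^(−Eᵢ/kT) = 4·e^(−0) + 5·e^(−3.83051) + 3·e^(−3.88136) = 4.00000 + 0.108493 + 0.0618683 = 4.17036.
⟨E⟩ = Σ EᵢPᵢ = 0.0185534 eV.
S/k_B = ln Z + ⟨E⟩/kT = ln(4.17036) + 0.0185534/0.118 = 1.42800 + 0.157232 = 1.585.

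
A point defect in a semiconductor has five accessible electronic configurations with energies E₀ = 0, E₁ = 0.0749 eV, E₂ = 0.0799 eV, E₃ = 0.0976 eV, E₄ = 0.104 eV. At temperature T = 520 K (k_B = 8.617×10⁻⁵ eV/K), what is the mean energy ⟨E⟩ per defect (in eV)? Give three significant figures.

0.0311 eV

k_BT = 8.617×10⁻⁵ × 520 K = 0.044808 eV.
Eᵢ/kT = 0, 1.6716, 1.7832, 2.1782, 2.3210.
Z = Σ e^(−Eᵢ/kT) = e^(−0) + e^(−1.6716) + e^(−1.7832) + e^(−2.1782) + e^(−2.3210) = 1.0000 + 0.18795 + 0.16810 + 0.11325 + 0.098175 = 1.5675.
⟨E⟩ = Σ Eᵢ e^(−Eᵢ/kT) / Z = (0·1.0000 + 0.0749·0.18795 + 0.0799·0.16810 + 0.0976·0.11325 + 0.104·0.098175) / 1.5675 = 0.0311 eV.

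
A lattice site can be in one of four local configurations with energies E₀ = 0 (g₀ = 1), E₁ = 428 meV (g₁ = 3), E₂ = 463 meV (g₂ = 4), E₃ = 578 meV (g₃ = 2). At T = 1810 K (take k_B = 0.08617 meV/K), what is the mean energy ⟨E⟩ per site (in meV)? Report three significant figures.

k_BT = 0.08617 × 1810 K = 155.97 meV.
Eᵢ/kT = 0, 2.7441, 2.9685, 3.7058.
Z = Σ gᵢe^(−Eᵢ/kT) = 1·e^(−0) + 3·e^(−2.7441) + 4·e^(−2.9685) + 2·e^(−3.7058) = 1.0000 + 0.19292 + 0.20552 + 0.049161 = 1.4476.
⟨E⟩ = Σ Eᵢ gᵢe^(−Eᵢ/kT) / Z = (0·1.0000 + 428·0.19292 + 463·0.20552 + 578·0.049161) / 1.4476 = 142 meV.

142 meV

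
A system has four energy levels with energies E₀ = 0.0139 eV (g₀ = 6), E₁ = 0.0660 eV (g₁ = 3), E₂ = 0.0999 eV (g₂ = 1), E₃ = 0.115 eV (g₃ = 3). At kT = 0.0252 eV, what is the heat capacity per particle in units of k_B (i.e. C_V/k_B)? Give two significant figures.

0.42

Eᵢ/kT = 0.5516, 2.619, 3.964, 4.563.
Z = Σ gᵢe^(−Eᵢ/kT) = 6·e^(−0.5516) + 3·e^(−2.619) + 1·e^(−3.964) + 3·e^(−4.563) = 3.456 + 0.2186 + 0.01899 + 0.03129 = 3.725.
⟨E⟩ = 0.01824 eV, ⟨E²⟩ = 0.0005969 eV².
C_V/k_B = (⟨E²⟩ − ⟨E⟩²)/(kT)² = (0.0005969 − 0.0003327)/0.0006350 = 0.42.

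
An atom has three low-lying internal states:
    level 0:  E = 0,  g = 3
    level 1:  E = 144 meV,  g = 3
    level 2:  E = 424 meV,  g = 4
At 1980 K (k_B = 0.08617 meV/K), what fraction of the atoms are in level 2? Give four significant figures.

0.07209

k_BT = 0.08617 × 1980 K = 170.617 meV.
Eᵢ/kT = 0, 0.843996, 2.48510.
Z = Σ gᵢe^(−Eᵢ/kT) = 3·e^(−0) + 3·e^(−0.843996) + 4·e^(−2.48510) = 3.00000 + 1.28997 + 0.333269 = 4.62324.
P₂ = g₂ e^(−E₂/kT) / Z = 0.333269/4.62324 = 0.07209.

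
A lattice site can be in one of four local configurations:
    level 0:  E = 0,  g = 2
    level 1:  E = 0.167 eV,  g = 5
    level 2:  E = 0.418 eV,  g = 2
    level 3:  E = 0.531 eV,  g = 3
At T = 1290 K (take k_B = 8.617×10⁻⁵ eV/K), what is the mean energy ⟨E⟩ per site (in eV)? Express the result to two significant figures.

0.069 eV

k_BT = 8.617×10⁻⁵ × 1290 K = 0.1112 eV.
Eᵢ/kT = 0, 1.502, 3.759, 4.775.
Z = Σ gᵢe^(−Eᵢ/kT) = 2·e^(−0) + 5·e^(−1.502) + 2·e^(−3.759) + 3·e^(−4.775) = 2.000 + 1.113 + 0.04661 + 0.02531 = 3.185.
⟨E⟩ = Σ Eᵢ gᵢe^(−Eᵢ/kT) / Z = (0·2.000 + 0.167·1.113 + 0.418·0.04661 + 0.531·0.02531) / 3.185 = 0.069 eV.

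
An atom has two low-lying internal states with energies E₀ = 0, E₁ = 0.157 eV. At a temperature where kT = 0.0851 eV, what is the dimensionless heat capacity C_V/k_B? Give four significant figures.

Eᵢ/kT = 0, 1.84489.
Z = Σ e^(−Eᵢ/kT) = e^(−0) + e^(−1.84489) = 1.00000 + 0.158043 = 1.15804.
⟨E⟩ = 0.0214265 eV, ⟨E²⟩ = 0.00336396 eV².
C_V/k_B = (⟨E²⟩ − ⟨E⟩²)/(kT)² = (0.00336396 − 0.000459095)/0.00724201 = 0.4011.

0.4011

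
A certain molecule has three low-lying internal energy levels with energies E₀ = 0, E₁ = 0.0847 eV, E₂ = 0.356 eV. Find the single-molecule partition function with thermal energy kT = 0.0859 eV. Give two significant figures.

Eᵢ/kT = 0, 0.9860, 4.144.
Z = Σ e^(−Eᵢ/kT) = e^(−0) + e^(−0.9860) + e^(−4.144) = 1.000 + 0.3731 + 0.01586 = 1.389.

Z = 1.4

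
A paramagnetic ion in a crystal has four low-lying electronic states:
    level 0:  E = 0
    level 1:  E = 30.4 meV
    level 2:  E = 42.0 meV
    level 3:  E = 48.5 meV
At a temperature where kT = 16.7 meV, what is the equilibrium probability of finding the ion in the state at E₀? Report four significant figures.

Eᵢ/kT = 0, 1.82036, 2.51497, 2.90419.
Z = Σ e^(−Eᵢ/kT) = e^(−0) + e^(−1.82036) + e^(−2.51497) + e^(−2.90419) = 1.00000 + 0.161967 + 0.0808653 + 0.0547932 = 1.29763.
P₀ = e^(−E₀/kT) / Z = 1.00000/1.29763 = 0.7706.

0.7706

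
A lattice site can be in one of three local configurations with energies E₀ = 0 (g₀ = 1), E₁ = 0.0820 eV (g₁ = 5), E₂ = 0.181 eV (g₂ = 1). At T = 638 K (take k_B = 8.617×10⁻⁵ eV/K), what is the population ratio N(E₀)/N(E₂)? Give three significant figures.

k_BT = 8.617×10⁻⁵ × 638 K = 0.054976 eV.
n₀/n₂ = (g₀/g₂) exp[−(E₀−E₂)/kT] = (1/1) × exp(−(-0.181 eV)/(0.054976 eV)) = (1/1) × exp(3.2923) = 26.9.

26.9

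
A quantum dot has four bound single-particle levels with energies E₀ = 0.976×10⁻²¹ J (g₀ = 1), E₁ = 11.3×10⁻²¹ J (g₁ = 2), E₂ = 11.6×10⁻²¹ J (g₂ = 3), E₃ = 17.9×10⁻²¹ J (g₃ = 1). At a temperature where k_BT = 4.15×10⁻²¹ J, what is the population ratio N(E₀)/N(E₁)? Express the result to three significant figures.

n₀/n₁ = (g₀/g₁) exp[−(E₀−E₁)/kT] = (1/2) × exp(−(-10.324 ×10⁻²¹ J)/(4.15 ×10⁻²¹ J)) = (1/2) × exp(2.4877) = 6.02.

6.02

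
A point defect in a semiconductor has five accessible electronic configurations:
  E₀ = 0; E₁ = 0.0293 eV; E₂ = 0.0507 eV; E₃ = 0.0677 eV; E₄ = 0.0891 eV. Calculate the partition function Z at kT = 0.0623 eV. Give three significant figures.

Z = 2.64

Eᵢ/kT = 0, 0.47030, 0.81380, 1.0867, 1.4302.
Z = Σ e^(−Eᵢ/kT) = e^(−0) + e^(−0.47030) + e^(−0.81380) + e^(−1.0867) + e^(−1.4302) = 1.0000 + 0.62481 + 0.44317 + 0.33733 + 0.23926 = 2.6446.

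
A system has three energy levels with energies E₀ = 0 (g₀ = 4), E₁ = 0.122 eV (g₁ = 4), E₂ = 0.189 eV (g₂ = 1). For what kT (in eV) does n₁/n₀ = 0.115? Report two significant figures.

0.056 eV

n₁/n₀ = (g₁/g₀) exp[−(E₁−E₀)/kT] = 0.115.
⇒ (E₁−E₀)/kT = ln((4/4)/0.115) = ln(8.696) = 2.163.
kT = 0.122 eV / 2.163 = 0.056 eV.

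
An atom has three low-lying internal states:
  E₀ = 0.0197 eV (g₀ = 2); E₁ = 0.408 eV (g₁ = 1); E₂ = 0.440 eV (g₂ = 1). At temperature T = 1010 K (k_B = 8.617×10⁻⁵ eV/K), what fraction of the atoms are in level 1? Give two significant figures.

0.0057

k_BT = 8.617×10⁻⁵ × 1010 K = 0.08703 eV.
Eᵢ/kT = 0.2264, 4.688, 5.056.
Z = Σ gᵢe^(−Eᵢ/kT) = 2·e^(−0.2264) + 1·e^(−4.688) + 1·e^(−5.056) = 1.595 + 0.009205 + 0.006371 = 1.611.
P₁ = g₁ e^(−E₁/kT) / Z = 0.009205/1.611 = 0.0057.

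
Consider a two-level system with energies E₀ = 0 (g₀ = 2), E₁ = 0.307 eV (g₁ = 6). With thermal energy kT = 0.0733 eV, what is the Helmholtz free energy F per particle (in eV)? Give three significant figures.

Eᵢ/kT = 0, 4.1883.
Z = Σ gᵢe^(−Eᵢ/kT) = 2·e^(−0) + 6·e^(−4.1883) = 2.0000 + 0.091032 = 2.0910.
F = −kT ln Z = −0.0733 × ln(2.0910) = −0.0733 × 0.73764 = -0.0541 eV.

-0.0541 eV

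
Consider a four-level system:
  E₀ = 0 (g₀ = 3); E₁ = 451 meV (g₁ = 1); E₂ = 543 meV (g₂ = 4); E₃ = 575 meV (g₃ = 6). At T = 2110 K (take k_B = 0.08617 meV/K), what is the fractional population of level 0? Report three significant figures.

0.848

k_BT = 0.08617 × 2110 K = 181.82 meV.
Eᵢ/kT = 0, 2.4805, 2.9865, 3.1625.
Z = Σ gᵢe^(−Eᵢ/kT) = 3·e^(−0) + 1·e^(−2.4805) + 4·e^(−2.9865) + 6·e^(−3.1625) = 3.0000 + 0.083701 + 0.20186 + 0.25392 = 3.5395.
P₀ = g₀ e^(−E₀/kT) / Z = 3.0000/3.5395 = 0.848.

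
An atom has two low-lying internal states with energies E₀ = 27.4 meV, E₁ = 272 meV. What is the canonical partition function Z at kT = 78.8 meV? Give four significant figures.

Z = 0.7380

Eᵢ/kT = 0.347716, 3.45178.
Z = Σ e^(−Eᵢ/kT) = e^(−0.347716) + e^(−3.45178) = 0.706299 + 0.0316892 = 0.737988.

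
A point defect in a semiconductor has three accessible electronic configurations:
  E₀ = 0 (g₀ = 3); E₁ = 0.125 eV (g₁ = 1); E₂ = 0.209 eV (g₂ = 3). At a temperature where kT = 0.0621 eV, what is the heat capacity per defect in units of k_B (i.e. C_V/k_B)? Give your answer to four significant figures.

Eᵢ/kT = 0, 2.01288, 3.36554.
Z = Σ gᵢe^(−Eᵢ/kT) = 3·e^(−0) + 1·e^(−2.01288) + 3·e^(−3.36554) = 3.00000 + 0.133603 + 0.103630 = 3.23723.
⟨E⟩ = 0.0118493 eV, ⟨E²⟩ = 0.00204317 eV².
C_V/k_B = (⟨E²⟩ − ⟨E⟩²)/(kT)² = (0.00204317 − 0.000140406)/0.00385641 = 0.4934.

0.4934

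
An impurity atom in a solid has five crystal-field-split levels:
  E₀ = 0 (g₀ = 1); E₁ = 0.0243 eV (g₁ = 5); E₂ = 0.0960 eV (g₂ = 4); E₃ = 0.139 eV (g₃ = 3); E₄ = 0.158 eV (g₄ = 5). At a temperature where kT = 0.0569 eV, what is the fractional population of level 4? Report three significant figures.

0.0558

Eᵢ/kT = 0, 0.42707, 1.6872, 2.4429, 2.7768.
Z = Σ gᵢe^(−Eᵢ/kT) = 1·e^(−0) + 5·e^(−0.42707) + 4·e^(−1.6872) + 3·e^(−2.4429) + 5·e^(−2.7768) = 1.0000 + 3.2621 + 0.74015 + 0.26073 + 0.31119 = 5.5742.
P₄ = g₄ e^(−E₄/kT) / Z = 0.31119/5.5742 = 0.0558.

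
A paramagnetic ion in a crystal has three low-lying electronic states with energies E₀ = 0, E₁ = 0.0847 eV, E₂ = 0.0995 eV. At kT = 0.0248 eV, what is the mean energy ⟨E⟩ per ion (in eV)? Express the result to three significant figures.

0.00436 eV

Eᵢ/kT = 0, 3.4153, 4.0121.
Z = Σ e^(−Eᵢ/kT) = e^(−0) + e^(−3.4153) + e^(−4.0121) = 1.0000 + 0.032867 + 0.018095 = 1.0510.
⟨E⟩ = Σ Eᵢ e^(−Eᵢ/kT) / Z = (0·1.0000 + 0.0847·0.032867 + 0.0995·0.018095) / 1.0510 = 0.00436 eV.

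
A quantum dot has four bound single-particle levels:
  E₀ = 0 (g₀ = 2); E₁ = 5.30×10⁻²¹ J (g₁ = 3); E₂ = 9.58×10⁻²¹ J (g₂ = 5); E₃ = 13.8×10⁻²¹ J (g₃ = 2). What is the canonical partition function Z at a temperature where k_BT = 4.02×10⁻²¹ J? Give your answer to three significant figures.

Eᵢ/kT = 0, 1.3184, 2.3831, 3.4328.
Z = Σ gᵢe^(−Eᵢ/kT) = 2·e^(−0) + 3·e^(−1.3184) + 5·e^(−2.3831) + 2·e^(−3.4328) = 2.0000 + 0.80269 + 0.46132 + 0.064593 = 3.3286.

Z = 3.33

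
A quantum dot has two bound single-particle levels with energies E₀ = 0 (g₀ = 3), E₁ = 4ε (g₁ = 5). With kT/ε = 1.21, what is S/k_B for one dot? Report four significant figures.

1.348

Eᵢ/kT = 0, 3.30579.
Z = Σ gᵢe^(−Eᵢ/kT) = 3·e^(−0) + 5·e^(−3.30579) = 3.00000 + 0.183351 = 3.18335.
⟨E⟩ = Σ EᵢPᵢ = 0.230387 ε.
S/k_B = ln Z + ⟨E⟩/kT = ln(3.18335) + 0.230387/1.21 = 1.15793 + 0.190402 = 1.348.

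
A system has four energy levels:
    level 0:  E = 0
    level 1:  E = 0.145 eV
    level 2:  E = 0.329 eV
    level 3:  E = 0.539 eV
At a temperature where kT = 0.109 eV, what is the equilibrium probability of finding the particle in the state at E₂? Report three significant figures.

0.0370

Eᵢ/kT = 0, 1.3303, 3.0183, 4.9450.
Z = Σ e^(−Eᵢ/kT) = e^(−0) + e^(−1.3303) + e^(−3.0183) + e^(−4.9450) = 1.0000 + 0.26440 + 0.048884 + 0.0071189 = 1.3204.
P₂ = e^(−E₂/kT) / Z = 0.048884/1.3204 = 0.0370.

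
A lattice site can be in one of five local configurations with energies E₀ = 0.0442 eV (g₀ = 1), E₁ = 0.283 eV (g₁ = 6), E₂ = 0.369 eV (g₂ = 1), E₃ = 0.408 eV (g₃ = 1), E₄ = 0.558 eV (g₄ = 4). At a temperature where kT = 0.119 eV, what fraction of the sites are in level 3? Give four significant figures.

0.02384

Eᵢ/kT = 0.371429, 2.37815, 3.10084, 3.42857, 4.68908.
Z = Σ gᵢe^(−Eᵢ/kT) = 1·e^(−0.371429) + 6·e^(−2.37815) + 1·e^(−3.10084) + 1·e^(−3.42857) + 4·e^(−4.68908) = 0.689748 + 0.556332 + 0.0450114 + 0.0324333 + 0.0367806 = 1.36031.
P₃ = g₃ e^(−E₃/kT) / Z = 0.0324333/1.36031 = 0.02384.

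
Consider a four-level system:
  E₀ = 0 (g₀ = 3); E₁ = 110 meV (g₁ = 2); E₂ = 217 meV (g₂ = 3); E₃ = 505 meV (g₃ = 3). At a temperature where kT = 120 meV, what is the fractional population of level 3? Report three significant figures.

Eᵢ/kT = 0, 0.91667, 1.8083, 4.2083.
Z = Σ gᵢe^(−Eᵢ/kT) = 3·e^(−0) + 2·e^(−0.91667) + 3·e^(−1.8083) + 3·e^(−4.2083) = 3.0000 + 0.79970 + 0.49180 + 0.044615 = 4.3361.
P₃ = g₃ e^(−E₃/kT) / Z = 0.044615/4.3361 = 0.0103.

0.0103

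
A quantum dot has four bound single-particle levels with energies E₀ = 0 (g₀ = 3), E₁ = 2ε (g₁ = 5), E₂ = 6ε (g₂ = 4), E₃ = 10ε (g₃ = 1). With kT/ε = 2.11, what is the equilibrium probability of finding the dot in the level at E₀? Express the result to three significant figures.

Eᵢ/kT = 0, 0.94787, 2.8436, 4.7393.
Z = Σ gᵢe^(−Eᵢ/kT) = 3·e^(−0) + 5·e^(−0.94787) + 4·e^(−2.8436) + 1·e^(−4.7393) = 3.0000 + 1.9378 + 0.23286 + 0.0087448 = 5.1794.
P₀ = g₀ e^(−E₀/kT) / Z = 3.0000/5.1794 = 0.579.

0.579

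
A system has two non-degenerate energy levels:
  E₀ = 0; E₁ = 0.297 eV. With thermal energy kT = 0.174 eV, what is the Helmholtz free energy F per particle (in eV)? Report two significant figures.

Eᵢ/kT = 0, 1.707.
Z = Σ e^(−Eᵢ/kT) = e^(−0) + e^(−1.707) = 1.000 + 0.1814 = 1.181.
F = −kT ln Z = −0.174 × ln(1.181) = −0.174 × 0.1664 = -0.029 eV.

-0.029 eV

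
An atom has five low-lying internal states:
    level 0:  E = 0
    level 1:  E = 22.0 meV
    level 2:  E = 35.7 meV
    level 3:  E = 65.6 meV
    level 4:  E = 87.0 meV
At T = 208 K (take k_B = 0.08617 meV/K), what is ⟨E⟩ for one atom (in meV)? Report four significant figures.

9.354 meV

k_BT = 0.08617 × 208 K = 17.9234 meV.
Eᵢ/kT = 0, 1.22745, 1.99181, 3.66002, 4.85399.
Z = Σ e^(−Eᵢ/kT) = e^(−0) + e^(−1.22745) + e^(−1.99181) + e^(−3.66002) + e^(−4.85399) = 1.00000 + 0.293039 + 0.136448 + 0.0257320 + 0.00779720 = 1.46302.
⟨E⟩ = Σ Eᵢ e^(−Eᵢ/kT) / Z = (0·1.00000 + 22.0·0.293039 + 35.7·0.136448 + 65.6·0.0257320 + 87.0·0.00779720) / 1.46302 = 9.354 meV.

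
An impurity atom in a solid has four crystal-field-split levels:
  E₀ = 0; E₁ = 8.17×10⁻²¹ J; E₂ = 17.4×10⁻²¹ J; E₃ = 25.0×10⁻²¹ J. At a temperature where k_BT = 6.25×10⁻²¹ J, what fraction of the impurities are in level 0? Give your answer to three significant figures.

0.740

Eᵢ/kT = 0, 1.3072, 2.7840, 4.0000.
Z = Σ e^(−Eᵢ/kT) = e^(−0) + e^(−1.3072) + e^(−2.7840) + e^(−4.0000) = 1.0000 + 0.27058 + 0.061791 + 0.018316 = 1.3507.
P₀ = e^(−E₀/kT) / Z = 1.0000/1.3507 = 0.740.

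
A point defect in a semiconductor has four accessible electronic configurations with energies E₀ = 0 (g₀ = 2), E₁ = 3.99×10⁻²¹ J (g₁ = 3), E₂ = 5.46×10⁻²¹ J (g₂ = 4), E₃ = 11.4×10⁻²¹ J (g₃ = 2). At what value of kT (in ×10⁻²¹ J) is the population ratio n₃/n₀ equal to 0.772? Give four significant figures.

n₃/n₀ = (g₃/g₀) exp[−(E₃−E₀)/kT] = 0.772.
⇒ (E₃−E₀)/kT = ln((2/2)/0.772) = ln(1.29534) = 0.258773.
kT = 11.4 ×10⁻²¹ J / 0.258773 = 44.05 ×10⁻²¹ J.

44.05 ×10⁻²¹ J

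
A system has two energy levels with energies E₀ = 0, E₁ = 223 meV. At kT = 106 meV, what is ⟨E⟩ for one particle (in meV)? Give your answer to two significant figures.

24 meV

Eᵢ/kT = 0, 2.104.
Z = Σ e^(−Eᵢ/kT) = e^(−0) + e^(−2.104) = 1.000 + 0.1220 = 1.122.
⟨E⟩ = Σ Eᵢ e^(−Eᵢ/kT) / Z = (0·1.000 + 223·0.1220) / 1.122 = 24 meV.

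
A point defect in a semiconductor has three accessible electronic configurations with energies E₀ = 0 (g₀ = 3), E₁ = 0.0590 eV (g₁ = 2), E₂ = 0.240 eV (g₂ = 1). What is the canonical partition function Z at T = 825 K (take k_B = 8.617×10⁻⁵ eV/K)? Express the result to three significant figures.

Z = 3.91

k_BT = 8.617×10⁻⁵ × 825 K = 0.071090 eV.
Eᵢ/kT = 0, 0.82993, 3.3760.
Z = Σ gᵢe^(−Eᵢ/kT) = 3·e^(−0) + 2·e^(−0.82993) + 1·e^(−3.3760) = 3.0000 + 0.87216 + 0.034184 = 3.9063.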